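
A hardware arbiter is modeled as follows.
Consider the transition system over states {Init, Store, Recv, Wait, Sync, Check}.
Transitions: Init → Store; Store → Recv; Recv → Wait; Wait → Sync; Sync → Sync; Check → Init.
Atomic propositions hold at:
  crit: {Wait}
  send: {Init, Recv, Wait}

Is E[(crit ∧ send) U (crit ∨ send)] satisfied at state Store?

No

Sat(crit ∧ send) = {Wait}
Sat(crit ∨ send) = {Init, Recv, Wait}
E[(crit ∧ send) U (crit ∨ send)]: least fixpoint, start Z0 = Sat((crit ∨ send)) = {Init, Recv, Wait}, add states in Sat(crit ∧ send) with some successor in Z. Already a fixed point.
Sat(E[(crit ∧ send) U (crit ∨ send)]) = {Init, Recv, Wait}
Store ∉ Sat(E[(crit ∧ send) U (crit ∨ send)]) = {Init, Recv, Wait}, so the formula does not hold at Store.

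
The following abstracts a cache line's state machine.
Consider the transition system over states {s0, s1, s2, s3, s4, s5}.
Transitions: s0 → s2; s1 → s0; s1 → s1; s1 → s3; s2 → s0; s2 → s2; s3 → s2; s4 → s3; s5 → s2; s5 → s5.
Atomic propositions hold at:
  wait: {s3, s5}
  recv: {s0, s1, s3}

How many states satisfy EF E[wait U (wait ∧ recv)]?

3

Sat(wait ∧ recv) = {s3}
E[wait U (wait ∧ recv)]: least fixpoint, start Z0 = Sat((wait ∧ recv)) = {s3}, add states in Sat(wait) with some successor in Z. Already a fixed point.
Sat(E[wait U (wait ∧ recv)]) = {s3}
EF E[wait U (wait ∧ recv)]: least fixpoint, start Z0 = {s3}, add states with some successor in Z. Z1 = {s1, s3, s4}; fixed.
Sat(EF E[wait U (wait ∧ recv)]) = {s1, s3, s4}
|Sat(EF E[wait U (wait ∧ recv)])| = |{s1, s3, s4}| = 3.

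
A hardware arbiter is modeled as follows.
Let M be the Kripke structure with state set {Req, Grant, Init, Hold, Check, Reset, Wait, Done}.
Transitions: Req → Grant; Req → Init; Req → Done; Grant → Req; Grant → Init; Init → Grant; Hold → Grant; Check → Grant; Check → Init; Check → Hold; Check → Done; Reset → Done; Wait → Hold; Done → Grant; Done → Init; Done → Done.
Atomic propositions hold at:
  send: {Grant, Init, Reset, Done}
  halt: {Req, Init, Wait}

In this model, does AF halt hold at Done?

No

AF halt: least fixpoint, start Z0 = {Req, Init, Wait}, add states with every successor in Z. Z1 = {Req, Grant, Init, Wait}; Z2 = {Req, Grant, Init, Hold, Wait}; fixed.
Sat(AF halt) = {Req, Grant, Init, Hold, Wait}
Done ∉ Sat(AF halt) = {Req, Grant, Init, Hold, Wait}, so the formula does not hold at Done.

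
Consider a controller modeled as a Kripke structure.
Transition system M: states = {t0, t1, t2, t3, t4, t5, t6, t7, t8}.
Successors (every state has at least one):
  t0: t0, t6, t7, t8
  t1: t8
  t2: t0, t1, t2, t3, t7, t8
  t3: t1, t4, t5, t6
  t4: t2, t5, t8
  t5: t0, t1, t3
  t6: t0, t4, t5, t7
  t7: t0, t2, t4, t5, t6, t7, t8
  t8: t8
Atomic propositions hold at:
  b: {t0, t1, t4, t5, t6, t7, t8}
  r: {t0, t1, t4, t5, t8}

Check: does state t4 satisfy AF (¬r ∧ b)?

Sat(¬r) = {t2, t3, t6, t7}
Sat(¬r ∧ b) = {t6, t7}
AF (¬r ∧ b): least fixpoint, start Z0 = {t6, t7}, add states with every successor in Z. Already a fixed point.
Sat(AF (¬r ∧ b)) = {t6, t7}
t4 ∉ Sat(AF (¬r ∧ b)) = {t6, t7}, so the formula does not hold at t4.

No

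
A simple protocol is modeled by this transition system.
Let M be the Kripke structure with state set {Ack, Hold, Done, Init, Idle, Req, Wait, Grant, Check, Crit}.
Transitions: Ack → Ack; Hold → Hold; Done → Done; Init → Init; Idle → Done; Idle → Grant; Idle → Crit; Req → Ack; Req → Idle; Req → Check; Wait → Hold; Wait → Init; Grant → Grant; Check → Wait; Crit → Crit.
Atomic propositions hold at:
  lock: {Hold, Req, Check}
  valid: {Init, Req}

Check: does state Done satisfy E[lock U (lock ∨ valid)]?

Sat(lock ∨ valid) = {Hold, Init, Req, Check}
E[lock U (lock ∨ valid)]: least fixpoint, start Z0 = Sat((lock ∨ valid)) = {Hold, Init, Req, Check}, add states in Sat(lock) with some successor in Z. Already a fixed point.
Sat(E[lock U (lock ∨ valid)]) = {Hold, Init, Req, Check}
Done ∉ Sat(E[lock U (lock ∨ valid)]) = {Hold, Init, Req, Check}, so the formula does not hold at Done.

No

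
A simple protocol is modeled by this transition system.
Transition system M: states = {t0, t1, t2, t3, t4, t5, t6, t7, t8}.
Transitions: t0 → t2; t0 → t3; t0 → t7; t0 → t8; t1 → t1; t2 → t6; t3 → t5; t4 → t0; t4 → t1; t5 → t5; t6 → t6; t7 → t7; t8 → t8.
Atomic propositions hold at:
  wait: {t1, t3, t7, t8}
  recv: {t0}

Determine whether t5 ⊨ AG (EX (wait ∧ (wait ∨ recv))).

Sat(wait ∨ recv) = {t0, t1, t3, t7, t8}
Sat(wait ∧ (wait ∨ recv)) = {t1, t3, t7, t8}
Sat(EX (wait ∧ (wait ∨ recv))) = {s : some successor in {t1, t3, t7, t8}} = {t0, t1, t4, t7, t8}
AG (EX (wait ∧ (wait ∨ recv))): greatest fixpoint, start Z0 = {t0, t1, t4, t7, t8}, keep only states in Sat with every successor in Z. Z1 = {t1, t4, t7, t8}; Z2 = {t1, t7, t8}; fixed.
Sat(AG (EX (wait ∧ (wait ∨ recv)))) = {t1, t7, t8}
t5 ∉ Sat(AG (EX (wait ∧ (wait ∨ recv)))) = {t1, t7, t8}, so the formula does not hold at t5.

No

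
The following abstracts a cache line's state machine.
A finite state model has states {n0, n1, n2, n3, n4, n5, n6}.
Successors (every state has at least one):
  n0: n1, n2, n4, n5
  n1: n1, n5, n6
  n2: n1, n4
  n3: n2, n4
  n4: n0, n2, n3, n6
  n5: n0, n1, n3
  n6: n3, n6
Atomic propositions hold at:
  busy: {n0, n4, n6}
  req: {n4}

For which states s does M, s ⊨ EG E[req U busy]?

E[req U busy]: least fixpoint, start Z0 = Sat(busy) = {n0, n4, n6}, add states in Sat(req) with some successor in Z. Already a fixed point.
Sat(E[req U busy]) = {n0, n4, n6}
EG E[req U busy]: greatest fixpoint, start Z0 = {n0, n4, n6}, keep only states in Sat with some successor in Z. Already a fixed point.
Sat(EG E[req U busy]) = {n0, n4, n6}

{n0, n4, n6}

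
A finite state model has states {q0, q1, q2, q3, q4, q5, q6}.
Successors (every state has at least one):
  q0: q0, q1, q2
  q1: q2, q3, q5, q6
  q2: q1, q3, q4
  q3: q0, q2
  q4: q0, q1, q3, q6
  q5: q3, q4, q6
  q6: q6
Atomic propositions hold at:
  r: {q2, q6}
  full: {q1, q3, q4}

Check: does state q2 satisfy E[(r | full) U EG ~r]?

Yes

Sat(r | full) = {q1, q2, q3, q4, q6}
Sat(~r) = {q0, q1, q3, q4, q5}
EG ~r: greatest fixpoint, start Z0 = {q0, q1, q3, q4, q5}, keep only states in Sat with some successor in Z. Already a fixed point.
Sat(EG ~r) = {q0, q1, q3, q4, q5}
E[(r | full) U EG ~r]: least fixpoint, start Z0 = Sat(EG ~r) = {q0, q1, q3, q4, q5}, add states in Sat(r | full) with some successor in Z. Z1 = {q0, q1, q2, q3, q4, q5}; fixed.
Sat(E[(r | full) U EG ~r]) = {q0, q1, q2, q3, q4, q5}
q2 ∈ Sat(E[(r | full) U EG ~r]) = {q0, q1, q2, q3, q4, q5}, so the formula holds at q2.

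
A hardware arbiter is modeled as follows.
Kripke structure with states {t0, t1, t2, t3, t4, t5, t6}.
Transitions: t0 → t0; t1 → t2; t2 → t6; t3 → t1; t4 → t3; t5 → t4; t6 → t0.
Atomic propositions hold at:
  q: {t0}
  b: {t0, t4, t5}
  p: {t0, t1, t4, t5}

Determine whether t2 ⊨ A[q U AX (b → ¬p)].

Sat(¬p) = {t2, t3, t6}
Sat(b → ¬p) = {t1, t2, t3, t6}
Sat(AX (b → ¬p)) = {s : every successor in {t1, t2, t3, t6}} = {t1, t2, t3, t4}
A[q U AX (b → ¬p)]: least fixpoint, start Z0 = Sat(AX (b → ¬p)) = {t1, t2, t3, t4}, add states in Sat(q) with every successor in Z. Already a fixed point.
Sat(A[q U AX (b → ¬p)]) = {t1, t2, t3, t4}
t2 ∈ Sat(A[q U AX (b → ¬p)]) = {t1, t2, t3, t4}, so the formula holds at t2.

Yes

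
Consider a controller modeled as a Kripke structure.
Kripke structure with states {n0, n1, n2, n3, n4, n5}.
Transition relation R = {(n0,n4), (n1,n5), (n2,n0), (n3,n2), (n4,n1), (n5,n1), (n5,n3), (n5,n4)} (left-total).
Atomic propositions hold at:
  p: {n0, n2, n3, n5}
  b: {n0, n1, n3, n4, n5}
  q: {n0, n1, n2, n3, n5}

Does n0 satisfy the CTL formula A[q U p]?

A[q U p]: least fixpoint, start Z0 = Sat(p) = {n0, n2, n3, n5}, add states in Sat(q) with every successor in Z. Z1 = {n0, n1, n2, n3, n5}; fixed.
Sat(A[q U p]) = {n0, n1, n2, n3, n5}
n0 ∈ Sat(A[q U p]) = {n0, n1, n2, n3, n5}, so the formula holds at n0.

Yes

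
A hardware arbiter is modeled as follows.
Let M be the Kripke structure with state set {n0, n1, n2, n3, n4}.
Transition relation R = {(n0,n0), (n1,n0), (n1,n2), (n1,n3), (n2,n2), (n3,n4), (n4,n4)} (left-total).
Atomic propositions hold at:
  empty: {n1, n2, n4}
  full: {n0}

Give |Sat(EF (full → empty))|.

Sat(full → empty) = {n1, n2, n3, n4}
EF (full → empty): least fixpoint, start Z0 = {n1, n2, n3, n4}, add states with some successor in Z. Already a fixed point.
Sat(EF (full → empty)) = {n1, n2, n3, n4}
|Sat(EF (full → empty))| = |{n1, n2, n3, n4}| = 4.

4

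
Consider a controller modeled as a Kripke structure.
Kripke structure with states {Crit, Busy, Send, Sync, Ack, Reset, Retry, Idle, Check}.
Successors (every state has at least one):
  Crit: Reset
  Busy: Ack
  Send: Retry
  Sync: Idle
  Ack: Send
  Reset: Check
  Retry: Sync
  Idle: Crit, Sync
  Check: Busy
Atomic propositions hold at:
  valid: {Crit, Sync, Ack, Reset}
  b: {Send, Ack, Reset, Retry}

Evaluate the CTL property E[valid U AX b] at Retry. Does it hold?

Sat(AX b) = {s : every successor in {Send, Ack, Reset, Retry}} = {Crit, Busy, Send, Ack}
E[valid U AX b]: least fixpoint, start Z0 = Sat(AX b) = {Crit, Busy, Send, Ack}, add states in Sat(valid) with some successor in Z. Already a fixed point.
Sat(E[valid U AX b]) = {Crit, Busy, Send, Ack}
Retry ∉ Sat(E[valid U AX b]) = {Crit, Busy, Send, Ack}, so the formula does not hold at Retry.

No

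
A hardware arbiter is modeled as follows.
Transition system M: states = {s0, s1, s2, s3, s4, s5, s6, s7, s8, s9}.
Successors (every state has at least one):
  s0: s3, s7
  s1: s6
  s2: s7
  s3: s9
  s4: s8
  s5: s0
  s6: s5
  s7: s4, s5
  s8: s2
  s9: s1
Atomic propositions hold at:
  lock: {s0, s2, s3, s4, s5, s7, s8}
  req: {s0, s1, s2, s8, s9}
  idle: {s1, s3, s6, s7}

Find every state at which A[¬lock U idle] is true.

{s1, s3, s6, s7, s9}

Sat(¬lock) = {s1, s6, s9}
A[¬lock U idle]: least fixpoint, start Z0 = Sat(idle) = {s1, s3, s6, s7}, add states in Sat(¬lock) with every successor in Z. Z1 = {s1, s3, s6, s7, s9}; fixed.
Sat(A[¬lock U idle]) = {s1, s3, s6, s7, s9}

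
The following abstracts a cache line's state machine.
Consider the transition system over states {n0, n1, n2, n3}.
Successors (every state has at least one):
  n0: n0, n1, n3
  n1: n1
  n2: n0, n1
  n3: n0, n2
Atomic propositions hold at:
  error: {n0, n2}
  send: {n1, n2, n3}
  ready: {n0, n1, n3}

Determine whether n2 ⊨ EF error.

Yes

EF error: least fixpoint, start Z0 = {n0, n2}, add states with some successor in Z. Z1 = {n0, n2, n3}; fixed.
Sat(EF error) = {n0, n2, n3}
n2 ∈ Sat(EF error) = {n0, n2, n3}, so the formula holds at n2.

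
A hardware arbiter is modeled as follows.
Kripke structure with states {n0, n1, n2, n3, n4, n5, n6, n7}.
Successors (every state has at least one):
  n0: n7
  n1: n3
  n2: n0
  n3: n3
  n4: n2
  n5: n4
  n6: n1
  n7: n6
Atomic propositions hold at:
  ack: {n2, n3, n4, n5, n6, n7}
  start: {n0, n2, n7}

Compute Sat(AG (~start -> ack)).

Sat(~start) = {n1, n3, n4, n5, n6}
Sat(~start -> ack) = {n0, n2, n3, n4, n5, n6, n7}
AG (~start -> ack): greatest fixpoint, start Z0 = {n0, n2, n3, n4, n5, n6, n7}, keep only states in Sat with every successor in Z. Z1 = {n0, n2, n3, n4, n5, n7}; Z2 = {n0, n2, n3, n4, n5}; Z3 = {n2, n3, n4, n5}; Z4 = {n3, n4, n5}; Z5 = {n3, n5}; Z6 = {n3}; fixed.
Sat(AG (~start -> ack)) = {n3}

{n3}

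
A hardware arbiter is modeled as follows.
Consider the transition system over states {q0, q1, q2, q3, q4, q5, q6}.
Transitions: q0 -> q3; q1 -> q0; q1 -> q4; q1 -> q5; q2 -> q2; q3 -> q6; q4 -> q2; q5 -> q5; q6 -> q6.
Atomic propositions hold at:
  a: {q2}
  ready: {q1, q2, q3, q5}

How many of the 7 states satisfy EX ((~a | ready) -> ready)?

5

Sat(~a) = {q0, q1, q3, q4, q5, q6}
Sat(~a | ready) = {q0, q1, q2, q3, q4, q5, q6}
Sat((~a | ready) -> ready) = {q1, q2, q3, q5}
Sat(EX ((~a | ready) -> ready)) = {s : some successor in {q1, q2, q3, q5}} = {q0, q1, q2, q4, q5}
|Sat(EX ((~a | ready) -> ready))| = |{q0, q1, q2, q4, q5}| = 5.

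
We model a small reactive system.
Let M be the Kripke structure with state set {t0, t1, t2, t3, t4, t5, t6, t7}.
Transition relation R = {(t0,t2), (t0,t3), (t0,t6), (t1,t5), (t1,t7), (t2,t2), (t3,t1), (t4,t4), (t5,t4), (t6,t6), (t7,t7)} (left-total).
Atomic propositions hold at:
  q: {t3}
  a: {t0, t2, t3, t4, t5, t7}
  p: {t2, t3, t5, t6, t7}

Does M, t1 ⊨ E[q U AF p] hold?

Yes

AF p: least fixpoint, start Z0 = {t2, t3, t5, t6, t7}, add states with every successor in Z. Z1 = {t0, t1, t2, t3, t5, t6, t7}; fixed.
Sat(AF p) = {t0, t1, t2, t3, t5, t6, t7}
E[q U AF p]: least fixpoint, start Z0 = Sat(AF p) = {t0, t1, t2, t3, t5, t6, t7}, add states in Sat(q) with some successor in Z. Already a fixed point.
Sat(E[q U AF p]) = {t0, t1, t2, t3, t5, t6, t7}
t1 ∈ Sat(E[q U AF p]) = {t0, t1, t2, t3, t5, t6, t7}, so the formula holds at t1.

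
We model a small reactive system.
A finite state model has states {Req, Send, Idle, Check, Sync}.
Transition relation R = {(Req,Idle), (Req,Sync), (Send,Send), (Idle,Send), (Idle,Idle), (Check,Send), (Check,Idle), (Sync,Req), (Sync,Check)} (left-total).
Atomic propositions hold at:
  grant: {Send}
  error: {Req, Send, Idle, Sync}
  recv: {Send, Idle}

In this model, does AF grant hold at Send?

Yes

AF grant: least fixpoint, start Z0 = {Send}, add states with every successor in Z. Already a fixed point.
Sat(AF grant) = {Send}
Send ∈ Sat(AF grant) = {Send}, so the formula holds at Send.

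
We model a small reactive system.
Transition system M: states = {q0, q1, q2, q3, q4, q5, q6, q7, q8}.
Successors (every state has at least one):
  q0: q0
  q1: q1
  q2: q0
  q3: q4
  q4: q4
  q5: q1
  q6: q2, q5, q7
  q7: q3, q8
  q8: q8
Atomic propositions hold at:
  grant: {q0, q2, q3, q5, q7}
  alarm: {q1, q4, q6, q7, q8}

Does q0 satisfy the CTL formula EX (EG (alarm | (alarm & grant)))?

No

Sat(alarm & grant) = {q7}
Sat(alarm | (alarm & grant)) = {q1, q4, q6, q7, q8}
EG (alarm | (alarm & grant)): greatest fixpoint, start Z0 = {q1, q4, q6, q7, q8}, keep only states in Sat with some successor in Z. Already a fixed point.
Sat(EG (alarm | (alarm & grant))) = {q1, q4, q6, q7, q8}
Sat(EX (EG (alarm | (alarm & grant)))) = {s : some successor in {q1, q4, q6, q7, q8}} = {q1, q3, q4, q5, q6, q7, q8}
q0 ∉ Sat(EX (EG (alarm | (alarm & grant)))) = {q1, q3, q4, q5, q6, q7, q8}, so the formula does not hold at q0.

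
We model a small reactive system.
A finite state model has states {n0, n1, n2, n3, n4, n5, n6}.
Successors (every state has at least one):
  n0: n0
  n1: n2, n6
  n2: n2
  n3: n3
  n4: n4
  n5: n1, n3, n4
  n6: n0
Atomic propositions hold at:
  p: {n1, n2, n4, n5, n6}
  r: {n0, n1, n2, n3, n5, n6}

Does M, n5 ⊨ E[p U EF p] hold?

EF p: least fixpoint, start Z0 = {n1, n2, n4, n5, n6}, add states with some successor in Z. Already a fixed point.
Sat(EF p) = {n1, n2, n4, n5, n6}
E[p U EF p]: least fixpoint, start Z0 = Sat(EF p) = {n1, n2, n4, n5, n6}, add states in Sat(p) with some successor in Z. Already a fixed point.
Sat(E[p U EF p]) = {n1, n2, n4, n5, n6}
n5 ∈ Sat(E[p U EF p]) = {n1, n2, n4, n5, n6}, so the formula holds at n5.

Yes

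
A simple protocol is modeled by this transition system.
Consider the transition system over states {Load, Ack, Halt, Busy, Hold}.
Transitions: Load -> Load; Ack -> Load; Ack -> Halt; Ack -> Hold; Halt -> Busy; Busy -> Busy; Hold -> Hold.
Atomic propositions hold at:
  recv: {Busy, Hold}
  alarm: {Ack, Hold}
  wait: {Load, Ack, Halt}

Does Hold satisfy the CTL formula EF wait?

No

EF wait: least fixpoint, start Z0 = {Load, Ack, Halt}, add states with some successor in Z. Already a fixed point.
Sat(EF wait) = {Load, Ack, Halt}
Hold ∉ Sat(EF wait) = {Load, Ack, Halt}, so the formula does not hold at Hold.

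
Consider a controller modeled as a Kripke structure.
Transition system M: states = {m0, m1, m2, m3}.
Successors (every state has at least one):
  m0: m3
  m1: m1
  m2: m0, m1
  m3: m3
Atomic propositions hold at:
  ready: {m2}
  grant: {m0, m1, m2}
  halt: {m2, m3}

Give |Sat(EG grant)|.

2

EG grant: greatest fixpoint, start Z0 = {m0, m1, m2}, keep only states in Sat with some successor in Z. Z1 = {m1, m2}; fixed.
Sat(EG grant) = {m1, m2}
|Sat(EG grant)| = |{m1, m2}| = 2.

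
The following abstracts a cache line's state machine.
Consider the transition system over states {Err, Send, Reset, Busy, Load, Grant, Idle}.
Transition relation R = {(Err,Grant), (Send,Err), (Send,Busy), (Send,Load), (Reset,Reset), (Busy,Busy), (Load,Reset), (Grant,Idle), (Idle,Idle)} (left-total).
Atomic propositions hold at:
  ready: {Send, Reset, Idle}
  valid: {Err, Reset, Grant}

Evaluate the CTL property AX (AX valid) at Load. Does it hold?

Yes

Sat(AX valid) = {s : every successor in {Err, Reset, Grant}} = {Err, Reset, Load}
Sat(AX (AX valid)) = {s : every successor in {Err, Reset, Load}} = {Reset, Load}
Load ∈ Sat(AX (AX valid)) = {Reset, Load}, so the formula holds at Load.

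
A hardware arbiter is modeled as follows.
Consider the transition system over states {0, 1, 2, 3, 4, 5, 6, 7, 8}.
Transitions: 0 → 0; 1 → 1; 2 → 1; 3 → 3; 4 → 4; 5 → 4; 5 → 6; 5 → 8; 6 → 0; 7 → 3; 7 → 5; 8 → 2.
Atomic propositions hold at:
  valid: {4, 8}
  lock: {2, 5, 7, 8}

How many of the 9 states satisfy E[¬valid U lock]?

Sat(¬valid) = {0, 1, 2, 3, 5, 6, 7}
E[¬valid U lock]: least fixpoint, start Z0 = Sat(lock) = {2, 5, 7, 8}, add states in Sat(¬valid) with some successor in Z. Already a fixed point.
Sat(E[¬valid U lock]) = {2, 5, 7, 8}
|Sat(E[¬valid U lock])| = |{2, 5, 7, 8}| = 4.

4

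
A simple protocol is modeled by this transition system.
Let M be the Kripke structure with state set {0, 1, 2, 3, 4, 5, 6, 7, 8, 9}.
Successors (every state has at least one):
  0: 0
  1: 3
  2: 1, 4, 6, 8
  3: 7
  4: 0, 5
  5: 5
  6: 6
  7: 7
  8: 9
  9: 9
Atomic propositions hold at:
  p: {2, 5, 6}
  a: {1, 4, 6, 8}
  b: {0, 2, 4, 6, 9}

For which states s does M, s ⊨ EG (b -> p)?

Sat(b -> p) = {1, 2, 3, 5, 6, 7, 8}
EG (b -> p): greatest fixpoint, start Z0 = {1, 2, 3, 5, 6, 7, 8}, keep only states in Sat with some successor in Z. Z1 = {1, 2, 3, 5, 6, 7}; fixed.
Sat(EG (b -> p)) = {1, 2, 3, 5, 6, 7}

{1, 2, 3, 5, 6, 7}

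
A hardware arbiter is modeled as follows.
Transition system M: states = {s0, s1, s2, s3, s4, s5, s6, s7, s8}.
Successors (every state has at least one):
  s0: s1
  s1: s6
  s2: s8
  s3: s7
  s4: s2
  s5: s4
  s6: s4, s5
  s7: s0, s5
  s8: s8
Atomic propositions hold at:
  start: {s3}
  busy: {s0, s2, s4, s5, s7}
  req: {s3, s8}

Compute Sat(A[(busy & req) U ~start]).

{s0, s1, s2, s4, s5, s6, s7, s8}

Sat(busy & req) = ∅
Sat(~start) = {s0, s1, s2, s4, s5, s6, s7, s8}
A[(busy & req) U ~start]: least fixpoint, start Z0 = Sat(~start) = {s0, s1, s2, s4, s5, s6, s7, s8}, add states in Sat(busy & req) with every successor in Z. Already a fixed point.
Sat(A[(busy & req) U ~start]) = {s0, s1, s2, s4, s5, s6, s7, s8}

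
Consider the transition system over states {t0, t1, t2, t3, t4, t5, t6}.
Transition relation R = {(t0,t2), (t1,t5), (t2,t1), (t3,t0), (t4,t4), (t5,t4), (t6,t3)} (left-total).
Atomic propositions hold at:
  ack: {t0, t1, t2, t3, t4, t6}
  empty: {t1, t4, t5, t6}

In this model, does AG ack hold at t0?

No

AG ack: greatest fixpoint, start Z0 = {t0, t1, t2, t3, t4, t6}, keep only states in Sat with every successor in Z. Z1 = {t0, t2, t3, t4, t6}; Z2 = {t0, t3, t4, t6}; Z3 = {t3, t4, t6}; Z4 = {t4, t6}; Z5 = {t4}; fixed.
Sat(AG ack) = {t4}
t0 ∉ Sat(AG ack) = {t4}, so the formula does not hold at t0.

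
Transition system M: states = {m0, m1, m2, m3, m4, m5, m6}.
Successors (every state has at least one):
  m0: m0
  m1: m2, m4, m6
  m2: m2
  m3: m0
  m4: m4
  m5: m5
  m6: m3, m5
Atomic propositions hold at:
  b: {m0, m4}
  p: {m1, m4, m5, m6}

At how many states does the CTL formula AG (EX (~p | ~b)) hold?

Sat(~p) = {m0, m2, m3}
Sat(~b) = {m1, m2, m3, m5, m6}
Sat(~p | ~b) = {m0, m1, m2, m3, m5, m6}
Sat(EX (~p | ~b)) = {s : some successor in {m0, m1, m2, m3, m5, m6}} = {m0, m1, m2, m3, m5, m6}
AG (EX (~p | ~b)): greatest fixpoint, start Z0 = {m0, m1, m2, m3, m5, m6}, keep only states in Sat with every successor in Z. Z1 = {m0, m2, m3, m5, m6}; fixed.
Sat(AG (EX (~p | ~b))) = {m0, m2, m3, m5, m6}
|Sat(AG (EX (~p | ~b)))| = |{m0, m2, m3, m5, m6}| = 5.

5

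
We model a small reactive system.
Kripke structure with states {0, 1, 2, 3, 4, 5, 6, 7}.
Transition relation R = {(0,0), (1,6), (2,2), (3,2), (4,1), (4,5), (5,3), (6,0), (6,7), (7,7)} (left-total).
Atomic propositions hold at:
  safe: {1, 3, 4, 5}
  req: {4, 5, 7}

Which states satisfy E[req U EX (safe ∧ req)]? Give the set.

{4}

Sat(safe ∧ req) = {4, 5}
Sat(EX (safe ∧ req)) = {s : some successor in {4, 5}} = {4}
E[req U EX (safe ∧ req)]: least fixpoint, start Z0 = Sat(EX (safe ∧ req)) = {4}, add states in Sat(req) with some successor in Z. Already a fixed point.
Sat(E[req U EX (safe ∧ req)]) = {4}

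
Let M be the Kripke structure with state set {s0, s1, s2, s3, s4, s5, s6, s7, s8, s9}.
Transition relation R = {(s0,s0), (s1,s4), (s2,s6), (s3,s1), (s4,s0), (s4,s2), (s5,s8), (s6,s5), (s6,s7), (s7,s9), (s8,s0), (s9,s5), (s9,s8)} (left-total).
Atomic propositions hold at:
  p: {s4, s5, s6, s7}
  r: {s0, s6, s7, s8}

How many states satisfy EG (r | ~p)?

6

Sat(~p) = {s0, s1, s2, s3, s8, s9}
Sat(r | ~p) = {s0, s1, s2, s3, s6, s7, s8, s9}
EG (r | ~p): greatest fixpoint, start Z0 = {s0, s1, s2, s3, s6, s7, s8, s9}, keep only states in Sat with some successor in Z. Z1 = {s0, s2, s3, s6, s7, s8, s9}; Z2 = {s0, s2, s6, s7, s8, s9}; fixed.
Sat(EG (r | ~p)) = {s0, s2, s6, s7, s8, s9}
|Sat(EG (r | ~p))| = |{s0, s2, s6, s7, s8, s9}| = 6.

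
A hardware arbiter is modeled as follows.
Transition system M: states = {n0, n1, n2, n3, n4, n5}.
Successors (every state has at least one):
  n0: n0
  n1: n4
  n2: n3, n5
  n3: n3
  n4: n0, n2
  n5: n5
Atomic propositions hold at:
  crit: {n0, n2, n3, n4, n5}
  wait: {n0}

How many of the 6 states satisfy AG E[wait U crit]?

5

E[wait U crit]: least fixpoint, start Z0 = Sat(crit) = {n0, n2, n3, n4, n5}, add states in Sat(wait) with some successor in Z. Already a fixed point.
Sat(E[wait U crit]) = {n0, n2, n3, n4, n5}
AG E[wait U crit]: greatest fixpoint, start Z0 = {n0, n2, n3, n4, n5}, keep only states in Sat with every successor in Z. Already a fixed point.
Sat(AG E[wait U crit]) = {n0, n2, n3, n4, n5}
|Sat(AG E[wait U crit])| = |{n0, n2, n3, n4, n5}| = 5.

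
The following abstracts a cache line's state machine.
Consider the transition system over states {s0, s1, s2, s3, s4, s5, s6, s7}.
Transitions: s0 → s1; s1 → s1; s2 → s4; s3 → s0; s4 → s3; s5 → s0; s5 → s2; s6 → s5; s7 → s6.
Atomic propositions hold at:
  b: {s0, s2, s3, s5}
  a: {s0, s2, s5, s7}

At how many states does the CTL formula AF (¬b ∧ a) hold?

1

Sat(¬b) = {s1, s4, s6, s7}
Sat(¬b ∧ a) = {s7}
AF (¬b ∧ a): least fixpoint, start Z0 = {s7}, add states with every successor in Z. Already a fixed point.
Sat(AF (¬b ∧ a)) = {s7}
|Sat(AF (¬b ∧ a))| = |{s7}| = 1.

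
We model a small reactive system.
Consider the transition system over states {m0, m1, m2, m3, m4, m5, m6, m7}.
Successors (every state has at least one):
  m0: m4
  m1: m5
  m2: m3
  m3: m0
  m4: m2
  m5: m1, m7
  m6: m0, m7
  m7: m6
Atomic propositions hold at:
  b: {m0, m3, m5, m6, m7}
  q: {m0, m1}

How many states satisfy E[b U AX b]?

Sat(AX b) = {s : every successor in {m0, m3, m5, m6, m7}} = {m1, m2, m3, m6, m7}
E[b U AX b]: least fixpoint, start Z0 = Sat(AX b) = {m1, m2, m3, m6, m7}, add states in Sat(b) with some successor in Z. Z1 = {m1, m2, m3, m5, m6, m7}; fixed.
Sat(E[b U AX b]) = {m1, m2, m3, m5, m6, m7}
|Sat(E[b U AX b])| = |{m1, m2, m3, m5, m6, m7}| = 6.

6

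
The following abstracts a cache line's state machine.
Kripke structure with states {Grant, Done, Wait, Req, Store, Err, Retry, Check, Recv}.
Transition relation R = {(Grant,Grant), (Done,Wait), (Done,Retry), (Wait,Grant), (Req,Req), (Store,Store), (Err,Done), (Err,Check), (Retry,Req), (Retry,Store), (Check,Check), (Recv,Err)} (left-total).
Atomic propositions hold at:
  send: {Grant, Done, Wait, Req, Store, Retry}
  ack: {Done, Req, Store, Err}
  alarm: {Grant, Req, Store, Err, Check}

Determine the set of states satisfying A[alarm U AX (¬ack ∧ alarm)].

Sat(¬ack) = {Grant, Wait, Retry, Check, Recv}
Sat(¬ack ∧ alarm) = {Grant, Check}
Sat(AX (¬ack ∧ alarm)) = {s : every successor in {Grant, Check}} = {Grant, Wait, Check}
A[alarm U AX (¬ack ∧ alarm)]: least fixpoint, start Z0 = Sat(AX (¬ack ∧ alarm)) = {Grant, Wait, Check}, add states in Sat(alarm) with every successor in Z. Already a fixed point.
Sat(A[alarm U AX (¬ack ∧ alarm)]) = {Grant, Wait, Check}

{Grant, Wait, Check}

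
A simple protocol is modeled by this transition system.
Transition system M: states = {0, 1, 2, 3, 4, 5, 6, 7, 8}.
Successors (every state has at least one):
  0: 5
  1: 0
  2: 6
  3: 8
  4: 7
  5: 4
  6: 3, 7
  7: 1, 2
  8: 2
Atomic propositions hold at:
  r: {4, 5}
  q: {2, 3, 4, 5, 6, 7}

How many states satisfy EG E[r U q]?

5

E[r U q]: least fixpoint, start Z0 = Sat(q) = {2, 3, 4, 5, 6, 7}, add states in Sat(r) with some successor in Z. Already a fixed point.
Sat(E[r U q]) = {2, 3, 4, 5, 6, 7}
EG E[r U q]: greatest fixpoint, start Z0 = {2, 3, 4, 5, 6, 7}, keep only states in Sat with some successor in Z. Z1 = {2, 4, 5, 6, 7}; fixed.
Sat(EG E[r U q]) = {2, 4, 5, 6, 7}
|Sat(EG E[r U q])| = |{2, 4, 5, 6, 7}| = 5.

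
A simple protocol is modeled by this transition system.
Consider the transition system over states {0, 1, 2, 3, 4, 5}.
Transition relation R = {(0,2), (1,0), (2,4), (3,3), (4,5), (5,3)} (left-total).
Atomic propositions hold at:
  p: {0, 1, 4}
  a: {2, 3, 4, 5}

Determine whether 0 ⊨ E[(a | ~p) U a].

Sat(~p) = {2, 3, 5}
Sat(a | ~p) = {2, 3, 4, 5}
E[(a | ~p) U a]: least fixpoint, start Z0 = Sat(a) = {2, 3, 4, 5}, add states in Sat(a | ~p) with some successor in Z. Already a fixed point.
Sat(E[(a | ~p) U a]) = {2, 3, 4, 5}
0 ∉ Sat(E[(a | ~p) U a]) = {2, 3, 4, 5}, so the formula does not hold at 0.

No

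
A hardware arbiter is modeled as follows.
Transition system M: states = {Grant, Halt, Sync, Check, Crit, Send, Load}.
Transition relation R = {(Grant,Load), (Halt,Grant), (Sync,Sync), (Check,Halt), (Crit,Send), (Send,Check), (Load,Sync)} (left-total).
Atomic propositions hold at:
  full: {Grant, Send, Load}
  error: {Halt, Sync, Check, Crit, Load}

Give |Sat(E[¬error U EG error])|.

Sat(¬error) = {Grant, Send}
EG error: greatest fixpoint, start Z0 = {Halt, Sync, Check, Crit, Load}, keep only states in Sat with some successor in Z. Z1 = {Sync, Check, Load}; Z2 = {Sync, Load}; fixed.
Sat(EG error) = {Sync, Load}
E[¬error U EG error]: least fixpoint, start Z0 = Sat(EG error) = {Sync, Load}, add states in Sat(¬error) with some successor in Z. Z1 = {Grant, Sync, Load}; fixed.
Sat(E[¬error U EG error]) = {Grant, Sync, Load}
|Sat(E[¬error U EG error])| = |{Grant, Sync, Load}| = 3.

3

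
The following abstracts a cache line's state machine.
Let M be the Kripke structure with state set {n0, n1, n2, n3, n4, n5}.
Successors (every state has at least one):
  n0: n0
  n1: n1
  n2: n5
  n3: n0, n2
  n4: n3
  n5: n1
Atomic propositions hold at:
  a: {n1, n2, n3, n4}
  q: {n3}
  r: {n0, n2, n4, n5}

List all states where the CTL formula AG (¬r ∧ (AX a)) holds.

Sat(¬r) = {n1, n3}
Sat(AX a) = {s : every successor in {n1, n2, n3, n4}} = {n1, n4, n5}
Sat(¬r ∧ (AX a)) = {n1}
AG (¬r ∧ (AX a)): greatest fixpoint, start Z0 = {n1}, keep only states in Sat with every successor in Z. Already a fixed point.
Sat(AG (¬r ∧ (AX a))) = {n1}

{n1}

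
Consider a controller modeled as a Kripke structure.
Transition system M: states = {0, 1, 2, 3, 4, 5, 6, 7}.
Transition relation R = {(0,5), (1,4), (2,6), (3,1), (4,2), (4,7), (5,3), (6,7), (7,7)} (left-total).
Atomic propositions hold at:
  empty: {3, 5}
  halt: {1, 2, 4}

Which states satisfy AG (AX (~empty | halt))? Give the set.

Sat(~empty) = {0, 1, 2, 4, 6, 7}
Sat(~empty | halt) = {0, 1, 2, 4, 6, 7}
Sat(AX (~empty | halt)) = {s : every successor in {0, 1, 2, 4, 6, 7}} = {1, 2, 3, 4, 6, 7}
AG (AX (~empty | halt)): greatest fixpoint, start Z0 = {1, 2, 3, 4, 6, 7}, keep only states in Sat with every successor in Z. Already a fixed point.
Sat(AG (AX (~empty | halt))) = {1, 2, 3, 4, 6, 7}

{1, 2, 3, 4, 6, 7}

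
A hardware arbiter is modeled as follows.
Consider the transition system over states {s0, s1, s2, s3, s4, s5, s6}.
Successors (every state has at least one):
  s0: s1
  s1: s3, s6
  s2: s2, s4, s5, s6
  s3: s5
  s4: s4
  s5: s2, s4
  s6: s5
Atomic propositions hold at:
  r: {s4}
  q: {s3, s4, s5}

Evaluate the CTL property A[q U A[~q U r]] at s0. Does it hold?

Sat(~q) = {s0, s1, s2, s6}
A[~q U r]: least fixpoint, start Z0 = Sat(r) = {s4}, add states in Sat(~q) with every successor in Z. Already a fixed point.
Sat(A[~q U r]) = {s4}
A[q U A[~q U r]]: least fixpoint, start Z0 = Sat(A[~q U r]) = {s4}, add states in Sat(q) with every successor in Z. Already a fixed point.
Sat(A[q U A[~q U r]]) = {s4}
s0 ∉ Sat(A[q U A[~q U r]]) = {s4}, so the formula does not hold at s0.

No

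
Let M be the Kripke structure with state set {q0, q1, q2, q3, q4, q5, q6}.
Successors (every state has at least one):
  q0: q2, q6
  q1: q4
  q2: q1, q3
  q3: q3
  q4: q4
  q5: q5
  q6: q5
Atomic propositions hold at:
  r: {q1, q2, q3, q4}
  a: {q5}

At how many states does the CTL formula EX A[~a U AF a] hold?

Sat(~a) = {q0, q1, q2, q3, q4, q6}
AF a: least fixpoint, start Z0 = {q5}, add states with every successor in Z. Z1 = {q5, q6}; fixed.
Sat(AF a) = {q5, q6}
A[~a U AF a]: least fixpoint, start Z0 = Sat(AF a) = {q5, q6}, add states in Sat(~a) with every successor in Z. Already a fixed point.
Sat(A[~a U AF a]) = {q5, q6}
Sat(EX A[~a U AF a]) = {s : some successor in {q5, q6}} = {q0, q5, q6}
|Sat(EX A[~a U AF a])| = |{q0, q5, q6}| = 3.

3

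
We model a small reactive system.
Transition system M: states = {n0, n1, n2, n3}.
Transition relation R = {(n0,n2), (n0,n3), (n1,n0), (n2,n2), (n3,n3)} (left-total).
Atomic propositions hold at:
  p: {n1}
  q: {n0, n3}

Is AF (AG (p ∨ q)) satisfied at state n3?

Sat(p ∨ q) = {n0, n1, n3}
AG (p ∨ q): greatest fixpoint, start Z0 = {n0, n1, n3}, keep only states in Sat with every successor in Z. Z1 = {n1, n3}; Z2 = {n3}; fixed.
Sat(AG (p ∨ q)) = {n3}
AF (AG (p ∨ q)): least fixpoint, start Z0 = {n3}, add states with every successor in Z. Already a fixed point.
Sat(AF (AG (p ∨ q))) = {n3}
n3 ∈ Sat(AF (AG (p ∨ q))) = {n3}, so the formula holds at n3.

Yes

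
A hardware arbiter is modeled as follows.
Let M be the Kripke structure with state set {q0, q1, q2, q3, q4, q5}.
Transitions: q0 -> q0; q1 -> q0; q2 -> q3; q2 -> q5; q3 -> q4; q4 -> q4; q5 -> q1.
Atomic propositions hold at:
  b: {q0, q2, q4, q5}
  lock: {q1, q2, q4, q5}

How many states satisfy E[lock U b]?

5

E[lock U b]: least fixpoint, start Z0 = Sat(b) = {q0, q2, q4, q5}, add states in Sat(lock) with some successor in Z. Z1 = {q0, q1, q2, q4, q5}; fixed.
Sat(E[lock U b]) = {q0, q1, q2, q4, q5}
|Sat(E[lock U b])| = |{q0, q1, q2, q4, q5}| = 5.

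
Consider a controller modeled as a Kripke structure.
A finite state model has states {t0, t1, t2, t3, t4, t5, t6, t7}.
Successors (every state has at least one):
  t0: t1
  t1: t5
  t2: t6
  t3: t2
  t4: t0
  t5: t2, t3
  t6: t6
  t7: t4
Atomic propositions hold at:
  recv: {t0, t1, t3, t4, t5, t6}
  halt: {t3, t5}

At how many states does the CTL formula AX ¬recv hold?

1

Sat(¬recv) = {t2, t7}
Sat(AX ¬recv) = {s : every successor in {t2, t7}} = {t3}
|Sat(AX ¬recv)| = |{t3}| = 1.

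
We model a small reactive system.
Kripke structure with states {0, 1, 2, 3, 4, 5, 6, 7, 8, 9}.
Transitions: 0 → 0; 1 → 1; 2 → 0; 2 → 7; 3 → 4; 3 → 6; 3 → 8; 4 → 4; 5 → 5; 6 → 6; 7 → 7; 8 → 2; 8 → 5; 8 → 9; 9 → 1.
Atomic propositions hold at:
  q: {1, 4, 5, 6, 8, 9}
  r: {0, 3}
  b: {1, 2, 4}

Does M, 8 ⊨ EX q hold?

Yes

Sat(EX q) = {s : some successor in {1, 4, 5, 6, 8, 9}} = {1, 3, 4, 5, 6, 8, 9}
8 ∈ Sat(EX q) = {1, 3, 4, 5, 6, 8, 9}, so the formula holds at 8.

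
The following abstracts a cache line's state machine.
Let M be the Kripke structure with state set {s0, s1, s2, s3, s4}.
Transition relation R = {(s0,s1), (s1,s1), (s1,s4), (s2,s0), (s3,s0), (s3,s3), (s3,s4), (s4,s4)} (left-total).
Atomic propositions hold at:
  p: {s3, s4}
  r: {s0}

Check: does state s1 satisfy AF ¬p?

Yes

Sat(¬p) = {s0, s1, s2}
AF ¬p: least fixpoint, start Z0 = {s0, s1, s2}, add states with every successor in Z. Already a fixed point.
Sat(AF ¬p) = {s0, s1, s2}
s1 ∈ Sat(AF ¬p) = {s0, s1, s2}, so the formula holds at s1.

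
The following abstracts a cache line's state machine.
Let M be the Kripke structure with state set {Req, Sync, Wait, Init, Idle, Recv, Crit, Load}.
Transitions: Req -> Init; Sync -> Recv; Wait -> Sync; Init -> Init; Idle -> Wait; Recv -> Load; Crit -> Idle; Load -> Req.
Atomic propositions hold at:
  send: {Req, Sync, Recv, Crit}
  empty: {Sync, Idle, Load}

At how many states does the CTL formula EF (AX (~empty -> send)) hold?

Sat(~empty) = {Req, Wait, Init, Recv, Crit}
Sat(~empty -> send) = {Req, Sync, Idle, Recv, Crit, Load}
Sat(AX (~empty -> send)) = {s : every successor in {Req, Sync, Idle, Recv, Crit, Load}} = {Sync, Wait, Recv, Crit, Load}
EF (AX (~empty -> send)): least fixpoint, start Z0 = {Sync, Wait, Recv, Crit, Load}, add states with some successor in Z. Z1 = {Sync, Wait, Idle, Recv, Crit, Load}; fixed.
Sat(EF (AX (~empty -> send))) = {Sync, Wait, Idle, Recv, Crit, Load}
|Sat(EF (AX (~empty -> send)))| = |{Sync, Wait, Idle, Recv, Crit, Load}| = 6.

6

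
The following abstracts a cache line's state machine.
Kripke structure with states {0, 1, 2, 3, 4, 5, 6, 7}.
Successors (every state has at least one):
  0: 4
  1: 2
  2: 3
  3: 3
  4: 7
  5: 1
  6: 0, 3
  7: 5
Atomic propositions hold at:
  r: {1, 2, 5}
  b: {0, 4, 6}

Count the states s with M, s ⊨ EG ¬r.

Sat(¬r) = {0, 3, 4, 6, 7}
EG ¬r: greatest fixpoint, start Z0 = {0, 3, 4, 6, 7}, keep only states in Sat with some successor in Z. Z1 = {0, 3, 4, 6}; Z2 = {0, 3, 6}; Z3 = {3, 6}; fixed.
Sat(EG ¬r) = {3, 6}
|Sat(EG ¬r)| = |{3, 6}| = 2.

2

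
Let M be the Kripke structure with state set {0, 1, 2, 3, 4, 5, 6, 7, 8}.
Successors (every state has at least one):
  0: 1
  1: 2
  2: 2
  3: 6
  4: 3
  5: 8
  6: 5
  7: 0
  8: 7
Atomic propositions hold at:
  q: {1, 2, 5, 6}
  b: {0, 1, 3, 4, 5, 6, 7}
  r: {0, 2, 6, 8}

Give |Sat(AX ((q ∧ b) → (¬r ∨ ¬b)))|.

Sat(q ∧ b) = {1, 5, 6}
Sat(¬r) = {1, 3, 4, 5, 7}
Sat(¬b) = {2, 8}
Sat(¬r ∨ ¬b) = {1, 2, 3, 4, 5, 7, 8}
Sat((q ∧ b) → (¬r ∨ ¬b)) = {0, 1, 2, 3, 4, 5, 7, 8}
Sat(AX ((q ∧ b) → (¬r ∨ ¬b))) = {s : every successor in {0, 1, 2, 3, 4, 5, 7, 8}} = {0, 1, 2, 4, 5, 6, 7, 8}
|Sat(AX ((q ∧ b) → (¬r ∨ ¬b)))| = |{0, 1, 2, 4, 5, 6, 7, 8}| = 8.

8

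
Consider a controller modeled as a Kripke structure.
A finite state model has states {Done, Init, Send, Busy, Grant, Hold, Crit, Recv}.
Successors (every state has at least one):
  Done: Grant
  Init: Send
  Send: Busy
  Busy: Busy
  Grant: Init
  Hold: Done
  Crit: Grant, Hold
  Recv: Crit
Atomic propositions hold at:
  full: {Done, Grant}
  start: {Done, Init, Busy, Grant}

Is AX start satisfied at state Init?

Sat(AX start) = {s : every successor in {Done, Init, Busy, Grant}} = {Done, Send, Busy, Grant, Hold}
Init ∉ Sat(AX start) = {Done, Send, Busy, Grant, Hold}, so the formula does not hold at Init.

No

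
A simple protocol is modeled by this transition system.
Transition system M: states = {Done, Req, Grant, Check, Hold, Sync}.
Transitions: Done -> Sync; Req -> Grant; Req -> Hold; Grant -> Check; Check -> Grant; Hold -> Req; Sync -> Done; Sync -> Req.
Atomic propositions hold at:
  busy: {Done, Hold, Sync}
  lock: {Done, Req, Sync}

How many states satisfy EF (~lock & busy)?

4

Sat(~lock) = {Grant, Check, Hold}
Sat(~lock & busy) = {Hold}
EF (~lock & busy): least fixpoint, start Z0 = {Hold}, add states with some successor in Z. Z1 = {Req, Hold}; Z2 = {Req, Hold, Sync}; Z3 = {Done, Req, Hold, Sync}; fixed.
Sat(EF (~lock & busy)) = {Done, Req, Hold, Sync}
|Sat(EF (~lock & busy))| = |{Done, Req, Hold, Sync}| = 4.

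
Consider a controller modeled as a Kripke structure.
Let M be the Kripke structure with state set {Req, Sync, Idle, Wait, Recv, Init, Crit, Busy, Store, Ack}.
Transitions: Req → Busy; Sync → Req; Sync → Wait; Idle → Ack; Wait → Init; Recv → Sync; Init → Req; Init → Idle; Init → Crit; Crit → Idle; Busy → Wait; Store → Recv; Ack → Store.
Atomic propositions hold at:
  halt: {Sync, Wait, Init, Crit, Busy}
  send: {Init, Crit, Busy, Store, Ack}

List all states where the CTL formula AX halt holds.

{Req, Wait, Recv, Busy}

Sat(AX halt) = {s : every successor in {Sync, Wait, Init, Crit, Busy}} = {Req, Wait, Recv, Busy}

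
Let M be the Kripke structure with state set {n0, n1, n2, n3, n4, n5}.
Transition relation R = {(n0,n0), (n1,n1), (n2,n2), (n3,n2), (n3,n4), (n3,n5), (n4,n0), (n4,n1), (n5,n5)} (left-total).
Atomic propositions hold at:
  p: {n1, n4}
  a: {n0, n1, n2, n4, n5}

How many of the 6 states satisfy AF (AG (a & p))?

Sat(a & p) = {n1, n4}
AG (a & p): greatest fixpoint, start Z0 = {n1, n4}, keep only states in Sat with every successor in Z. Z1 = {n1}; fixed.
Sat(AG (a & p)) = {n1}
AF (AG (a & p)): least fixpoint, start Z0 = {n1}, add states with every successor in Z. Already a fixed point.
Sat(AF (AG (a & p))) = {n1}
|Sat(AF (AG (a & p)))| = |{n1}| = 1.

1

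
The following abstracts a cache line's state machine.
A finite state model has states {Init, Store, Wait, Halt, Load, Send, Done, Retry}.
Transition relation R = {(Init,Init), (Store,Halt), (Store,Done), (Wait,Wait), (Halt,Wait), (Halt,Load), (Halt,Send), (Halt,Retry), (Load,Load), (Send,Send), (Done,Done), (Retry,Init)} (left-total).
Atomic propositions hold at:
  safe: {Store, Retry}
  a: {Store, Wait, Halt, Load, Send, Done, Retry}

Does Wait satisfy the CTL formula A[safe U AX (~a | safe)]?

Sat(~a) = {Init}
Sat(~a | safe) = {Init, Store, Retry}
Sat(AX (~a | safe)) = {s : every successor in {Init, Store, Retry}} = {Init, Retry}
A[safe U AX (~a | safe)]: least fixpoint, start Z0 = Sat(AX (~a | safe)) = {Init, Retry}, add states in Sat(safe) with every successor in Z. Already a fixed point.
Sat(A[safe U AX (~a | safe)]) = {Init, Retry}
Wait ∉ Sat(A[safe U AX (~a | safe)]) = {Init, Retry}, so the formula does not hold at Wait.

No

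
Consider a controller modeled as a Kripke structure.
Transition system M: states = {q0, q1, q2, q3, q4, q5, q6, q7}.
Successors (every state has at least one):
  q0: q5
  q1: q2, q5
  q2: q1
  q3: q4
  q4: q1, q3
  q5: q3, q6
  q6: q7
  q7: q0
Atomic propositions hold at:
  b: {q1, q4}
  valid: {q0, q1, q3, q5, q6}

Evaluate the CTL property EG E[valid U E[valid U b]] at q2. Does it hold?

No

E[valid U b]: least fixpoint, start Z0 = Sat(b) = {q1, q4}, add states in Sat(valid) with some successor in Z. Z1 = {q1, q3, q4}; Z2 = {q1, q3, q4, q5}; Z3 = {q0, q1, q3, q4, q5}; fixed.
Sat(E[valid U b]) = {q0, q1, q3, q4, q5}
E[valid U E[valid U b]]: least fixpoint, start Z0 = Sat(E[valid U b]) = {q0, q1, q3, q4, q5}, add states in Sat(valid) with some successor in Z. Already a fixed point.
Sat(E[valid U E[valid U b]]) = {q0, q1, q3, q4, q5}
EG E[valid U E[valid U b]]: greatest fixpoint, start Z0 = {q0, q1, q3, q4, q5}, keep only states in Sat with some successor in Z. Already a fixed point.
Sat(EG E[valid U E[valid U b]]) = {q0, q1, q3, q4, q5}
q2 ∉ Sat(EG E[valid U E[valid U b]]) = {q0, q1, q3, q4, q5}, so the formula does not hold at q2.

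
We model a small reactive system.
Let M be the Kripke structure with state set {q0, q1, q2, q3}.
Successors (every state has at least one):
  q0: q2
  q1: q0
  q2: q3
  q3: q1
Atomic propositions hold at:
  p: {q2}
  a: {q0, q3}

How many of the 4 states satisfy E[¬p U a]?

Sat(¬p) = {q0, q1, q3}
E[¬p U a]: least fixpoint, start Z0 = Sat(a) = {q0, q3}, add states in Sat(¬p) with some successor in Z. Z1 = {q0, q1, q3}; fixed.
Sat(E[¬p U a]) = {q0, q1, q3}
|Sat(E[¬p U a])| = |{q0, q1, q3}| = 3.

3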